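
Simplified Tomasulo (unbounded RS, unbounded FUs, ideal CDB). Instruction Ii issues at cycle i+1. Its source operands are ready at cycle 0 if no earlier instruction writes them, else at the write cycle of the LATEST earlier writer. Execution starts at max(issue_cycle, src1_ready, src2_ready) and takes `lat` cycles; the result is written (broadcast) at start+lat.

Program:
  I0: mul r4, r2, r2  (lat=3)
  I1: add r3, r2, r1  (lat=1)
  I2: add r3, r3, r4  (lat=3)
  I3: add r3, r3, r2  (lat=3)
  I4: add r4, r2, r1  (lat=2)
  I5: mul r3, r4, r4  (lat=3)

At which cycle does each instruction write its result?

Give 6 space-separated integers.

I0 mul r4: issue@1 deps=(None,None) exec_start@1 write@4
I1 add r3: issue@2 deps=(None,None) exec_start@2 write@3
I2 add r3: issue@3 deps=(1,0) exec_start@4 write@7
I3 add r3: issue@4 deps=(2,None) exec_start@7 write@10
I4 add r4: issue@5 deps=(None,None) exec_start@5 write@7
I5 mul r3: issue@6 deps=(4,4) exec_start@7 write@10

Answer: 4 3 7 10 7 10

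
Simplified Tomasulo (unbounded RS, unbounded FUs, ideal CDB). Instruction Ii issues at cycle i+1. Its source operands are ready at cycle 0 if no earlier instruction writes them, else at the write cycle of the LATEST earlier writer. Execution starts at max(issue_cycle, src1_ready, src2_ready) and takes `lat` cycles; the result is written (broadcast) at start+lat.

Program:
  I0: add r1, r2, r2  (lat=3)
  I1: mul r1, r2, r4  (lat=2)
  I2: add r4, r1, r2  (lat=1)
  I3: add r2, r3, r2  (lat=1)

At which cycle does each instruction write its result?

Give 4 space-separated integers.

Answer: 4 4 5 5

Derivation:
I0 add r1: issue@1 deps=(None,None) exec_start@1 write@4
I1 mul r1: issue@2 deps=(None,None) exec_start@2 write@4
I2 add r4: issue@3 deps=(1,None) exec_start@4 write@5
I3 add r2: issue@4 deps=(None,None) exec_start@4 write@5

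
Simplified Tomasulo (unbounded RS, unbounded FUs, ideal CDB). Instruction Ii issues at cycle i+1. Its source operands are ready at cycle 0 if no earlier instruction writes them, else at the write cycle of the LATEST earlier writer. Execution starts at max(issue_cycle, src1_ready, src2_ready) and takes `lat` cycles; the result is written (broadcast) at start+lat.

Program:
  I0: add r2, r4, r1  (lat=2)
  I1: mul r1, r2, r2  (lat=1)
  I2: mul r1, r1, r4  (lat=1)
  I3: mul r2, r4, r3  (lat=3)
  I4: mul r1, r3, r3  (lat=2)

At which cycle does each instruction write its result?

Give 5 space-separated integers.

Answer: 3 4 5 7 7

Derivation:
I0 add r2: issue@1 deps=(None,None) exec_start@1 write@3
I1 mul r1: issue@2 deps=(0,0) exec_start@3 write@4
I2 mul r1: issue@3 deps=(1,None) exec_start@4 write@5
I3 mul r2: issue@4 deps=(None,None) exec_start@4 write@7
I4 mul r1: issue@5 deps=(None,None) exec_start@5 write@7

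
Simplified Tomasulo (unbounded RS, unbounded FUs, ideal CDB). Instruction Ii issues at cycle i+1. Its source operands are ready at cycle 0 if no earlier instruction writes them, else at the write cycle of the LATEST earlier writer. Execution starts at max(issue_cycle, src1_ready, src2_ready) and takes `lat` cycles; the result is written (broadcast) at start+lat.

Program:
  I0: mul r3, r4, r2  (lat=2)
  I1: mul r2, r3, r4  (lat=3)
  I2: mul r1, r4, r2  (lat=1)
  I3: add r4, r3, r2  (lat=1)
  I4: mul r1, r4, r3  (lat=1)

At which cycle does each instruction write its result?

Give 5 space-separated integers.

Answer: 3 6 7 7 8

Derivation:
I0 mul r3: issue@1 deps=(None,None) exec_start@1 write@3
I1 mul r2: issue@2 deps=(0,None) exec_start@3 write@6
I2 mul r1: issue@3 deps=(None,1) exec_start@6 write@7
I3 add r4: issue@4 deps=(0,1) exec_start@6 write@7
I4 mul r1: issue@5 deps=(3,0) exec_start@7 write@8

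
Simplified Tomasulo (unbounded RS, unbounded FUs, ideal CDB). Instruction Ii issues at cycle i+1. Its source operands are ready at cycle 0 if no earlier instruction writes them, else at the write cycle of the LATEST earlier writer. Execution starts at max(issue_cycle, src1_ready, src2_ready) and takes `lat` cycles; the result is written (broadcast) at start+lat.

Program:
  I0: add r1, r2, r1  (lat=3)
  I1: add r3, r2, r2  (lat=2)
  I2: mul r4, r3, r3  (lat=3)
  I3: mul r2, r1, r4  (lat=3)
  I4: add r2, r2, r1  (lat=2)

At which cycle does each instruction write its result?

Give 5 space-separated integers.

I0 add r1: issue@1 deps=(None,None) exec_start@1 write@4
I1 add r3: issue@2 deps=(None,None) exec_start@2 write@4
I2 mul r4: issue@3 deps=(1,1) exec_start@4 write@7
I3 mul r2: issue@4 deps=(0,2) exec_start@7 write@10
I4 add r2: issue@5 deps=(3,0) exec_start@10 write@12

Answer: 4 4 7 10 12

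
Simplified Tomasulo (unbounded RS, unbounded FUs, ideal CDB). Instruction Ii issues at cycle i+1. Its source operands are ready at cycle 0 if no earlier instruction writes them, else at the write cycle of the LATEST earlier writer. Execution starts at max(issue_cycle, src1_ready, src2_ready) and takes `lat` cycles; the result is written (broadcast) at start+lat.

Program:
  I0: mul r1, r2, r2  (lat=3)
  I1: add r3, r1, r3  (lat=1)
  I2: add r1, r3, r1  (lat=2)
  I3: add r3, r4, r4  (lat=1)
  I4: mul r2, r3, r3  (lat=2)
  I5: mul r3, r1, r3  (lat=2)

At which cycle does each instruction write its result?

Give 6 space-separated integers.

I0 mul r1: issue@1 deps=(None,None) exec_start@1 write@4
I1 add r3: issue@2 deps=(0,None) exec_start@4 write@5
I2 add r1: issue@3 deps=(1,0) exec_start@5 write@7
I3 add r3: issue@4 deps=(None,None) exec_start@4 write@5
I4 mul r2: issue@5 deps=(3,3) exec_start@5 write@7
I5 mul r3: issue@6 deps=(2,3) exec_start@7 write@9

Answer: 4 5 7 5 7 9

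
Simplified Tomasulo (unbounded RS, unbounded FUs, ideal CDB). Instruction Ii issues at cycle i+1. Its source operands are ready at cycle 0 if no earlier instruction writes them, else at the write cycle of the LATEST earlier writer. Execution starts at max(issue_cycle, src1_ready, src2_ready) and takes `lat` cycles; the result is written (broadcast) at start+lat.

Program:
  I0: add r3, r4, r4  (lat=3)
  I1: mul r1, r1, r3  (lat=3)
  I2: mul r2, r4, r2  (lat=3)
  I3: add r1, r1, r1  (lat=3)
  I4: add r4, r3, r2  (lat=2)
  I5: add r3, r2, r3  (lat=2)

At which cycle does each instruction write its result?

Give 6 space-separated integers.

Answer: 4 7 6 10 8 8

Derivation:
I0 add r3: issue@1 deps=(None,None) exec_start@1 write@4
I1 mul r1: issue@2 deps=(None,0) exec_start@4 write@7
I2 mul r2: issue@3 deps=(None,None) exec_start@3 write@6
I3 add r1: issue@4 deps=(1,1) exec_start@7 write@10
I4 add r4: issue@5 deps=(0,2) exec_start@6 write@8
I5 add r3: issue@6 deps=(2,0) exec_start@6 write@8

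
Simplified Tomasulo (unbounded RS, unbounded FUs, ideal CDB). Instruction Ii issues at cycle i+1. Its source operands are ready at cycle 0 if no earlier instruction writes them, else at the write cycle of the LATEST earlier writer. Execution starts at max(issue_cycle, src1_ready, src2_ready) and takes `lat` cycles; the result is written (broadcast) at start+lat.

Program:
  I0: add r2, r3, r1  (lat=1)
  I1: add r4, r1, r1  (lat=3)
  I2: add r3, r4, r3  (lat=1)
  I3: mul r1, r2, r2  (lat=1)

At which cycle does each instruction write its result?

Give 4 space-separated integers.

Answer: 2 5 6 5

Derivation:
I0 add r2: issue@1 deps=(None,None) exec_start@1 write@2
I1 add r4: issue@2 deps=(None,None) exec_start@2 write@5
I2 add r3: issue@3 deps=(1,None) exec_start@5 write@6
I3 mul r1: issue@4 deps=(0,0) exec_start@4 write@5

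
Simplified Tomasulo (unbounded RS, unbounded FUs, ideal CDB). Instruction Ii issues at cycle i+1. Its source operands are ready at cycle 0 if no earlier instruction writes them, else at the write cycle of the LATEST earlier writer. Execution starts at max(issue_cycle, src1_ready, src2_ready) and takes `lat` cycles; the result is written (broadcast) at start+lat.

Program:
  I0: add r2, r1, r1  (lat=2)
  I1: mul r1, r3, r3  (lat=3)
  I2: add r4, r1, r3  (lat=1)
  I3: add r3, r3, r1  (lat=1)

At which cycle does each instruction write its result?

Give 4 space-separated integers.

Answer: 3 5 6 6

Derivation:
I0 add r2: issue@1 deps=(None,None) exec_start@1 write@3
I1 mul r1: issue@2 deps=(None,None) exec_start@2 write@5
I2 add r4: issue@3 deps=(1,None) exec_start@5 write@6
I3 add r3: issue@4 deps=(None,1) exec_start@5 write@6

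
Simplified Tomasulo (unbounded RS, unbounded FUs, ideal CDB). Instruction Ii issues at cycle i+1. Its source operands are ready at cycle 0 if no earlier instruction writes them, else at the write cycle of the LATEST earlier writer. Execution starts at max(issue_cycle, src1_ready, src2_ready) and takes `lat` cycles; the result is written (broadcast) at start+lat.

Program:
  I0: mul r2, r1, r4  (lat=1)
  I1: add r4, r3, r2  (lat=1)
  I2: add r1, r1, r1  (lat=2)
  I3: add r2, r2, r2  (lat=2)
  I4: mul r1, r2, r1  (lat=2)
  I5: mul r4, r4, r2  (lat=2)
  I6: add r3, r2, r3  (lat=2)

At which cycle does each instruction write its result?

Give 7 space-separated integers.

I0 mul r2: issue@1 deps=(None,None) exec_start@1 write@2
I1 add r4: issue@2 deps=(None,0) exec_start@2 write@3
I2 add r1: issue@3 deps=(None,None) exec_start@3 write@5
I3 add r2: issue@4 deps=(0,0) exec_start@4 write@6
I4 mul r1: issue@5 deps=(3,2) exec_start@6 write@8
I5 mul r4: issue@6 deps=(1,3) exec_start@6 write@8
I6 add r3: issue@7 deps=(3,None) exec_start@7 write@9

Answer: 2 3 5 6 8 8 9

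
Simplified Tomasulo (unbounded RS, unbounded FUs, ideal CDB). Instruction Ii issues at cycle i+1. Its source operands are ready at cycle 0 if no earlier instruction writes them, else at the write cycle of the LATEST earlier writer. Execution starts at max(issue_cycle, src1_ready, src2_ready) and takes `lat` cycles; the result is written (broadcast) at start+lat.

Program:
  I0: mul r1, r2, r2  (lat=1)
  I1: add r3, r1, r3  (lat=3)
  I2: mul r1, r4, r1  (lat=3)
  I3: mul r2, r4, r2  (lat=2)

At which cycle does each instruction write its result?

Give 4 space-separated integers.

I0 mul r1: issue@1 deps=(None,None) exec_start@1 write@2
I1 add r3: issue@2 deps=(0,None) exec_start@2 write@5
I2 mul r1: issue@3 deps=(None,0) exec_start@3 write@6
I3 mul r2: issue@4 deps=(None,None) exec_start@4 write@6

Answer: 2 5 6 6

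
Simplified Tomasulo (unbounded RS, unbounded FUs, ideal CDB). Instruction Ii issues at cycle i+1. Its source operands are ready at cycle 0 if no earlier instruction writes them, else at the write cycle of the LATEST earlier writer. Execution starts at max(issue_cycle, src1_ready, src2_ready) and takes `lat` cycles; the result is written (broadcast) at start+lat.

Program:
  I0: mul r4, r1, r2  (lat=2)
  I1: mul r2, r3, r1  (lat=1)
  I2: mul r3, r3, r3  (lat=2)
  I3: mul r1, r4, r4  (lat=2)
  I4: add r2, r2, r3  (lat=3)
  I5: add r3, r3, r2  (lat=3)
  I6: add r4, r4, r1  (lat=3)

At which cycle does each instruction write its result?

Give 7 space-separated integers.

I0 mul r4: issue@1 deps=(None,None) exec_start@1 write@3
I1 mul r2: issue@2 deps=(None,None) exec_start@2 write@3
I2 mul r3: issue@3 deps=(None,None) exec_start@3 write@5
I3 mul r1: issue@4 deps=(0,0) exec_start@4 write@6
I4 add r2: issue@5 deps=(1,2) exec_start@5 write@8
I5 add r3: issue@6 deps=(2,4) exec_start@8 write@11
I6 add r4: issue@7 deps=(0,3) exec_start@7 write@10

Answer: 3 3 5 6 8 11 10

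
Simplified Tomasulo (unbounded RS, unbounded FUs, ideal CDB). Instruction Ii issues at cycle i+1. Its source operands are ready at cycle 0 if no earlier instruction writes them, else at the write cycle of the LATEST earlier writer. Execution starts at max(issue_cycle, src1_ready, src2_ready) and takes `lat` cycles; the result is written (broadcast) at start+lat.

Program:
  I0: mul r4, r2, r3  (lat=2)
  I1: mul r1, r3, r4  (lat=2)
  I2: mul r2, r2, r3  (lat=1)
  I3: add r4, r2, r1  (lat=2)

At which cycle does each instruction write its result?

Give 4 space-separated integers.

Answer: 3 5 4 7

Derivation:
I0 mul r4: issue@1 deps=(None,None) exec_start@1 write@3
I1 mul r1: issue@2 deps=(None,0) exec_start@3 write@5
I2 mul r2: issue@3 deps=(None,None) exec_start@3 write@4
I3 add r4: issue@4 deps=(2,1) exec_start@5 write@7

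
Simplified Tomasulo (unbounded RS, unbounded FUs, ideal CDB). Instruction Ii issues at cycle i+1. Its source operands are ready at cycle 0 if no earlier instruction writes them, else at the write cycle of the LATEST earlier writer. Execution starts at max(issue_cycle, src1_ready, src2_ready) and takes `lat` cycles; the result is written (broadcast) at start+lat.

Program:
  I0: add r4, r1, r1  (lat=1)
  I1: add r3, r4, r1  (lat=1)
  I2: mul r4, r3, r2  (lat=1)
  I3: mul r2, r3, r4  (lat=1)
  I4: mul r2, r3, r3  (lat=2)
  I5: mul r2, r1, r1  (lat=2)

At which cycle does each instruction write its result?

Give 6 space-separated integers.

Answer: 2 3 4 5 7 8

Derivation:
I0 add r4: issue@1 deps=(None,None) exec_start@1 write@2
I1 add r3: issue@2 deps=(0,None) exec_start@2 write@3
I2 mul r4: issue@3 deps=(1,None) exec_start@3 write@4
I3 mul r2: issue@4 deps=(1,2) exec_start@4 write@5
I4 mul r2: issue@5 deps=(1,1) exec_start@5 write@7
I5 mul r2: issue@6 deps=(None,None) exec_start@6 write@8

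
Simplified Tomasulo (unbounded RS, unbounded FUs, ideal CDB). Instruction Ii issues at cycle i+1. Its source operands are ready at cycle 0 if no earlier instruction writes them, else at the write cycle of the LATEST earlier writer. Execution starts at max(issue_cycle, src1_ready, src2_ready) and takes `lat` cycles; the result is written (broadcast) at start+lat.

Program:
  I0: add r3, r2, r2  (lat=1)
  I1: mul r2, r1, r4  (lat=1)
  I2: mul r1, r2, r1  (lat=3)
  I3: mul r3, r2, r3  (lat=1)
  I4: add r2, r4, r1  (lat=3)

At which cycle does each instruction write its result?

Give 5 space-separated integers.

Answer: 2 3 6 5 9

Derivation:
I0 add r3: issue@1 deps=(None,None) exec_start@1 write@2
I1 mul r2: issue@2 deps=(None,None) exec_start@2 write@3
I2 mul r1: issue@3 deps=(1,None) exec_start@3 write@6
I3 mul r3: issue@4 deps=(1,0) exec_start@4 write@5
I4 add r2: issue@5 deps=(None,2) exec_start@6 write@9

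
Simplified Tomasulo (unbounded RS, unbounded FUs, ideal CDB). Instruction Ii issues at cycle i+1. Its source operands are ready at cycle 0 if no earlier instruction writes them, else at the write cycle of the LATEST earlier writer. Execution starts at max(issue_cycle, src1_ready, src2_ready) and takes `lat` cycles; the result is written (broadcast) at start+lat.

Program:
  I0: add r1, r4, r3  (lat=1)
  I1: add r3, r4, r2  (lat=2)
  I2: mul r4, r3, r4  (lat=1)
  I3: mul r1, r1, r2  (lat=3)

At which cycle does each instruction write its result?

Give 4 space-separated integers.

I0 add r1: issue@1 deps=(None,None) exec_start@1 write@2
I1 add r3: issue@2 deps=(None,None) exec_start@2 write@4
I2 mul r4: issue@3 deps=(1,None) exec_start@4 write@5
I3 mul r1: issue@4 deps=(0,None) exec_start@4 write@7

Answer: 2 4 5 7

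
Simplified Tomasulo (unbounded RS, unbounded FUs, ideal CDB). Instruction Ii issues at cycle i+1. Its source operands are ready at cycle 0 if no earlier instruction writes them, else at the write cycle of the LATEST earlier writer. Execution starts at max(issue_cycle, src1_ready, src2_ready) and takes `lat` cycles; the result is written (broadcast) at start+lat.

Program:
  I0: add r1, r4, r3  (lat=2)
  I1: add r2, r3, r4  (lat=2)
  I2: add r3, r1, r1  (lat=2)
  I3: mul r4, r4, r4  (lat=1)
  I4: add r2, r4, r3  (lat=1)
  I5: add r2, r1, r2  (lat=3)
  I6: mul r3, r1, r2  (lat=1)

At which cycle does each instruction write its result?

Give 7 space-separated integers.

I0 add r1: issue@1 deps=(None,None) exec_start@1 write@3
I1 add r2: issue@2 deps=(None,None) exec_start@2 write@4
I2 add r3: issue@3 deps=(0,0) exec_start@3 write@5
I3 mul r4: issue@4 deps=(None,None) exec_start@4 write@5
I4 add r2: issue@5 deps=(3,2) exec_start@5 write@6
I5 add r2: issue@6 deps=(0,4) exec_start@6 write@9
I6 mul r3: issue@7 deps=(0,5) exec_start@9 write@10

Answer: 3 4 5 5 6 9 10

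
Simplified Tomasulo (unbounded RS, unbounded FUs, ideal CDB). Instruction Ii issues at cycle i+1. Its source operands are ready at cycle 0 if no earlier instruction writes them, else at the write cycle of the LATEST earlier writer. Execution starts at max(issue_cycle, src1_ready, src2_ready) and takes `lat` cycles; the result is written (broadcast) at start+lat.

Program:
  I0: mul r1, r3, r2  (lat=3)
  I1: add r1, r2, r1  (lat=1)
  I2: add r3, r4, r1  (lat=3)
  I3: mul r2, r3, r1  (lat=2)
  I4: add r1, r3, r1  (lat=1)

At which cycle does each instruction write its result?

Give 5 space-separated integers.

Answer: 4 5 8 10 9

Derivation:
I0 mul r1: issue@1 deps=(None,None) exec_start@1 write@4
I1 add r1: issue@2 deps=(None,0) exec_start@4 write@5
I2 add r3: issue@3 deps=(None,1) exec_start@5 write@8
I3 mul r2: issue@4 deps=(2,1) exec_start@8 write@10
I4 add r1: issue@5 deps=(2,1) exec_start@8 write@9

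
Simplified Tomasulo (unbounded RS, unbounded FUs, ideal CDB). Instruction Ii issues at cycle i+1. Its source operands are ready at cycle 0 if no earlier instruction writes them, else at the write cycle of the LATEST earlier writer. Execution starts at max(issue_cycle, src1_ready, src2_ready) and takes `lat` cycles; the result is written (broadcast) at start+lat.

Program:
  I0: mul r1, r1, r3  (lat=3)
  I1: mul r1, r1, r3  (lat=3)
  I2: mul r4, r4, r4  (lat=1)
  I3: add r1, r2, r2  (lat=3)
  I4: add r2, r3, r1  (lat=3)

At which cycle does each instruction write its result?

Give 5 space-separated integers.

Answer: 4 7 4 7 10

Derivation:
I0 mul r1: issue@1 deps=(None,None) exec_start@1 write@4
I1 mul r1: issue@2 deps=(0,None) exec_start@4 write@7
I2 mul r4: issue@3 deps=(None,None) exec_start@3 write@4
I3 add r1: issue@4 deps=(None,None) exec_start@4 write@7
I4 add r2: issue@5 deps=(None,3) exec_start@7 write@10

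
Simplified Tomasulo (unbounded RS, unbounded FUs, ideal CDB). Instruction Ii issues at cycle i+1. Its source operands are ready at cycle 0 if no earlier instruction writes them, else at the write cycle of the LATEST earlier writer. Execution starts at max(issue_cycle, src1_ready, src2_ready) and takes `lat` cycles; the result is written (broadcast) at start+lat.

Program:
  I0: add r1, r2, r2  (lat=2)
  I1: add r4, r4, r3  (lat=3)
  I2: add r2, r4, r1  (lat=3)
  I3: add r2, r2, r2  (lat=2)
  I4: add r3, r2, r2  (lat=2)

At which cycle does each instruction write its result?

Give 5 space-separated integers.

Answer: 3 5 8 10 12

Derivation:
I0 add r1: issue@1 deps=(None,None) exec_start@1 write@3
I1 add r4: issue@2 deps=(None,None) exec_start@2 write@5
I2 add r2: issue@3 deps=(1,0) exec_start@5 write@8
I3 add r2: issue@4 deps=(2,2) exec_start@8 write@10
I4 add r3: issue@5 deps=(3,3) exec_start@10 write@12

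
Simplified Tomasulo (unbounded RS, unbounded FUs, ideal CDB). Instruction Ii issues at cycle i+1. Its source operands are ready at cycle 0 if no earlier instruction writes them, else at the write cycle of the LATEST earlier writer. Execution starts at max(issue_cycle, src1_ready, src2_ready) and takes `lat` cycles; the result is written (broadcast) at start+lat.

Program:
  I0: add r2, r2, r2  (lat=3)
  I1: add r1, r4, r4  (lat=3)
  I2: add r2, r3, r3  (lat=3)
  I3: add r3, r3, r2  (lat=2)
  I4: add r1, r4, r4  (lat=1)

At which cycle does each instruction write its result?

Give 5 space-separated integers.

I0 add r2: issue@1 deps=(None,None) exec_start@1 write@4
I1 add r1: issue@2 deps=(None,None) exec_start@2 write@5
I2 add r2: issue@3 deps=(None,None) exec_start@3 write@6
I3 add r3: issue@4 deps=(None,2) exec_start@6 write@8
I4 add r1: issue@5 deps=(None,None) exec_start@5 write@6

Answer: 4 5 6 8 6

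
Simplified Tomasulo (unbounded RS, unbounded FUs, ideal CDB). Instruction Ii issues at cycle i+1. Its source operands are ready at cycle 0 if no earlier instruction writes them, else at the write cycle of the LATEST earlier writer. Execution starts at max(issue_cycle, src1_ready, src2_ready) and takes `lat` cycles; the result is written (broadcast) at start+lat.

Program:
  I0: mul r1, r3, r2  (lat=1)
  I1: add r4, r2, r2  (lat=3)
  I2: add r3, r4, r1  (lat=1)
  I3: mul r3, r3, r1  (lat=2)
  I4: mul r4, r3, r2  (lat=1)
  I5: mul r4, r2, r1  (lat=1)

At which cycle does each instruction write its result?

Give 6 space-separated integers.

Answer: 2 5 6 8 9 7

Derivation:
I0 mul r1: issue@1 deps=(None,None) exec_start@1 write@2
I1 add r4: issue@2 deps=(None,None) exec_start@2 write@5
I2 add r3: issue@3 deps=(1,0) exec_start@5 write@6
I3 mul r3: issue@4 deps=(2,0) exec_start@6 write@8
I4 mul r4: issue@5 deps=(3,None) exec_start@8 write@9
I5 mul r4: issue@6 deps=(None,0) exec_start@6 write@7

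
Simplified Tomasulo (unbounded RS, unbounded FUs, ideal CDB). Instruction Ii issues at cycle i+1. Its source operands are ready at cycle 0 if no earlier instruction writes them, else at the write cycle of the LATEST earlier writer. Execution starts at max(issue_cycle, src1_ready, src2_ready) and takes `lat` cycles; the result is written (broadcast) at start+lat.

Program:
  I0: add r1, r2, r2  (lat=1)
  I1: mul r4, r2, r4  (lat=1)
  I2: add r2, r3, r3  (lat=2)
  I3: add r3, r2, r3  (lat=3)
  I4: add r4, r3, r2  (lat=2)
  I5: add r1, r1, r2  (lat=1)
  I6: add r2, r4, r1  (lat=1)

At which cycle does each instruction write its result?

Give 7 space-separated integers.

I0 add r1: issue@1 deps=(None,None) exec_start@1 write@2
I1 mul r4: issue@2 deps=(None,None) exec_start@2 write@3
I2 add r2: issue@3 deps=(None,None) exec_start@3 write@5
I3 add r3: issue@4 deps=(2,None) exec_start@5 write@8
I4 add r4: issue@5 deps=(3,2) exec_start@8 write@10
I5 add r1: issue@6 deps=(0,2) exec_start@6 write@7
I6 add r2: issue@7 deps=(4,5) exec_start@10 write@11

Answer: 2 3 5 8 10 7 11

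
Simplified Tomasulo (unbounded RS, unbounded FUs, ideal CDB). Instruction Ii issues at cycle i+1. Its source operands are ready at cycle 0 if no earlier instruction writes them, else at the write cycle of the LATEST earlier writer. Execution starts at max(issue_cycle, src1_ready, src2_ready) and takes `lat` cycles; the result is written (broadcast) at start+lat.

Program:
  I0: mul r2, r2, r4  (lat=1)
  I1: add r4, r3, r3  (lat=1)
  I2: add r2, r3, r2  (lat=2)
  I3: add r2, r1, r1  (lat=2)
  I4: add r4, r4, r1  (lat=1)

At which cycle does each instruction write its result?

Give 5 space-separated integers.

Answer: 2 3 5 6 6

Derivation:
I0 mul r2: issue@1 deps=(None,None) exec_start@1 write@2
I1 add r4: issue@2 deps=(None,None) exec_start@2 write@3
I2 add r2: issue@3 deps=(None,0) exec_start@3 write@5
I3 add r2: issue@4 deps=(None,None) exec_start@4 write@6
I4 add r4: issue@5 deps=(1,None) exec_start@5 write@6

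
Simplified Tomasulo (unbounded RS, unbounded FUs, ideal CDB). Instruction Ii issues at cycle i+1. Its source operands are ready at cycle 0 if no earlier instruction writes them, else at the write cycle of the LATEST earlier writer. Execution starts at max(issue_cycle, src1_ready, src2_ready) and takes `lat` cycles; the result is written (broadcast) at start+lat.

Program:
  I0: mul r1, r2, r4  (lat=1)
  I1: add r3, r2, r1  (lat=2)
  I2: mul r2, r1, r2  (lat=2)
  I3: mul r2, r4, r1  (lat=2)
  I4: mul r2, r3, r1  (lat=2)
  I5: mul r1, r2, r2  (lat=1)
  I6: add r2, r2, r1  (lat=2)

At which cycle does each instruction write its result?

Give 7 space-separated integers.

Answer: 2 4 5 6 7 8 10

Derivation:
I0 mul r1: issue@1 deps=(None,None) exec_start@1 write@2
I1 add r3: issue@2 deps=(None,0) exec_start@2 write@4
I2 mul r2: issue@3 deps=(0,None) exec_start@3 write@5
I3 mul r2: issue@4 deps=(None,0) exec_start@4 write@6
I4 mul r2: issue@5 deps=(1,0) exec_start@5 write@7
I5 mul r1: issue@6 deps=(4,4) exec_start@7 write@8
I6 add r2: issue@7 deps=(4,5) exec_start@8 write@10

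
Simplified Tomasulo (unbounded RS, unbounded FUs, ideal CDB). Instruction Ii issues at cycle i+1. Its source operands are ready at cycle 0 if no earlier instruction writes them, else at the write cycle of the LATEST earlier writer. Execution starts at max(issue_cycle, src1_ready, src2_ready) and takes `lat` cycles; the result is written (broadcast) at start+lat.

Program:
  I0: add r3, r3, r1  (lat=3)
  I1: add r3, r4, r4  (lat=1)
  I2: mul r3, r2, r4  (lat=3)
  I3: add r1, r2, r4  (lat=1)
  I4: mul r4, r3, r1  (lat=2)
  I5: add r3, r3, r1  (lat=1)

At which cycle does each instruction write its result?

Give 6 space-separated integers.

I0 add r3: issue@1 deps=(None,None) exec_start@1 write@4
I1 add r3: issue@2 deps=(None,None) exec_start@2 write@3
I2 mul r3: issue@3 deps=(None,None) exec_start@3 write@6
I3 add r1: issue@4 deps=(None,None) exec_start@4 write@5
I4 mul r4: issue@5 deps=(2,3) exec_start@6 write@8
I5 add r3: issue@6 deps=(2,3) exec_start@6 write@7

Answer: 4 3 6 5 8 7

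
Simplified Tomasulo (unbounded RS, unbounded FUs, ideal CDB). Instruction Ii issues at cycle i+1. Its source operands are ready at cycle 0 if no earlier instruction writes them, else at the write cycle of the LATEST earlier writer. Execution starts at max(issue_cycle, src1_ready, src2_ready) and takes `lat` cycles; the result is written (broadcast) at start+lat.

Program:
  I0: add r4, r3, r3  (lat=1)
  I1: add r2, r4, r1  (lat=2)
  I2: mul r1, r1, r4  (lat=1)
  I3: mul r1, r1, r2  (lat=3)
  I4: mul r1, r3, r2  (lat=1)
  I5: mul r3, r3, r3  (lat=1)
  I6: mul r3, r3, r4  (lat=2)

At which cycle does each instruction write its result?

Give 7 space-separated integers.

Answer: 2 4 4 7 6 7 9

Derivation:
I0 add r4: issue@1 deps=(None,None) exec_start@1 write@2
I1 add r2: issue@2 deps=(0,None) exec_start@2 write@4
I2 mul r1: issue@3 deps=(None,0) exec_start@3 write@4
I3 mul r1: issue@4 deps=(2,1) exec_start@4 write@7
I4 mul r1: issue@5 deps=(None,1) exec_start@5 write@6
I5 mul r3: issue@6 deps=(None,None) exec_start@6 write@7
I6 mul r3: issue@7 deps=(5,0) exec_start@7 write@9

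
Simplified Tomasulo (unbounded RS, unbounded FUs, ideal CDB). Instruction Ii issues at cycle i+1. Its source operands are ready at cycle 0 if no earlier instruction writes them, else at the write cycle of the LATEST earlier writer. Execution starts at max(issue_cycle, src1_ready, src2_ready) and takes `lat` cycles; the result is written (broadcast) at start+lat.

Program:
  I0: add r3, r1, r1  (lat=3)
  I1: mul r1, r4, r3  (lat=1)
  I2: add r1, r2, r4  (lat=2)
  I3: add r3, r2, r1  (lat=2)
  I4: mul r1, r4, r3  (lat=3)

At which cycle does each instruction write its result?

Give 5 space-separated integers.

I0 add r3: issue@1 deps=(None,None) exec_start@1 write@4
I1 mul r1: issue@2 deps=(None,0) exec_start@4 write@5
I2 add r1: issue@3 deps=(None,None) exec_start@3 write@5
I3 add r3: issue@4 deps=(None,2) exec_start@5 write@7
I4 mul r1: issue@5 deps=(None,3) exec_start@7 write@10

Answer: 4 5 5 7 10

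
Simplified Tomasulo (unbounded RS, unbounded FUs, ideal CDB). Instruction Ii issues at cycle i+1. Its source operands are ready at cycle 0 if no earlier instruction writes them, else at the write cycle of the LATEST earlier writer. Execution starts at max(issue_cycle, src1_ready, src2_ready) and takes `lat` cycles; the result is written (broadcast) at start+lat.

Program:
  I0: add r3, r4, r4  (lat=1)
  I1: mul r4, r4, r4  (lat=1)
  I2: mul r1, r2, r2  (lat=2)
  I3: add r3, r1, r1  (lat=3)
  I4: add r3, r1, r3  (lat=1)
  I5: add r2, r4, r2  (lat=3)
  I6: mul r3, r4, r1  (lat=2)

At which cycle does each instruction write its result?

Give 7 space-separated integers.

I0 add r3: issue@1 deps=(None,None) exec_start@1 write@2
I1 mul r4: issue@2 deps=(None,None) exec_start@2 write@3
I2 mul r1: issue@3 deps=(None,None) exec_start@3 write@5
I3 add r3: issue@4 deps=(2,2) exec_start@5 write@8
I4 add r3: issue@5 deps=(2,3) exec_start@8 write@9
I5 add r2: issue@6 deps=(1,None) exec_start@6 write@9
I6 mul r3: issue@7 deps=(1,2) exec_start@7 write@9

Answer: 2 3 5 8 9 9 9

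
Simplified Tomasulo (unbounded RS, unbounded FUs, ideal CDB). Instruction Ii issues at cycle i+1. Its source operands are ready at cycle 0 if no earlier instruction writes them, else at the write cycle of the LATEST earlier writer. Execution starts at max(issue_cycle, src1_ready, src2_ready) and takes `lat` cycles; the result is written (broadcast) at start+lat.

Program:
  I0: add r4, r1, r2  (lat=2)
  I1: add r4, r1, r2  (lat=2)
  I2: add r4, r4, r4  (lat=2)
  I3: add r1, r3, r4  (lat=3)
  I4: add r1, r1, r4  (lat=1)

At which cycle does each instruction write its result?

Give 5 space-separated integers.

Answer: 3 4 6 9 10

Derivation:
I0 add r4: issue@1 deps=(None,None) exec_start@1 write@3
I1 add r4: issue@2 deps=(None,None) exec_start@2 write@4
I2 add r4: issue@3 deps=(1,1) exec_start@4 write@6
I3 add r1: issue@4 deps=(None,2) exec_start@6 write@9
I4 add r1: issue@5 deps=(3,2) exec_start@9 write@10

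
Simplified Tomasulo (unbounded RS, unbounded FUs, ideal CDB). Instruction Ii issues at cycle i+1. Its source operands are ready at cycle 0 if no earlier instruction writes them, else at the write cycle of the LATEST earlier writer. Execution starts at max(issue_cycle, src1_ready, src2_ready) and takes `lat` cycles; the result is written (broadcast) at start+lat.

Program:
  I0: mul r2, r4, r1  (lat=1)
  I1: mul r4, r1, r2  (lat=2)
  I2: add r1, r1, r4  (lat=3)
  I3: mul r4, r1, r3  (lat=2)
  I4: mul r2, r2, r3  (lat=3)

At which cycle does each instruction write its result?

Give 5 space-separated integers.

I0 mul r2: issue@1 deps=(None,None) exec_start@1 write@2
I1 mul r4: issue@2 deps=(None,0) exec_start@2 write@4
I2 add r1: issue@3 deps=(None,1) exec_start@4 write@7
I3 mul r4: issue@4 deps=(2,None) exec_start@7 write@9
I4 mul r2: issue@5 deps=(0,None) exec_start@5 write@8

Answer: 2 4 7 9 8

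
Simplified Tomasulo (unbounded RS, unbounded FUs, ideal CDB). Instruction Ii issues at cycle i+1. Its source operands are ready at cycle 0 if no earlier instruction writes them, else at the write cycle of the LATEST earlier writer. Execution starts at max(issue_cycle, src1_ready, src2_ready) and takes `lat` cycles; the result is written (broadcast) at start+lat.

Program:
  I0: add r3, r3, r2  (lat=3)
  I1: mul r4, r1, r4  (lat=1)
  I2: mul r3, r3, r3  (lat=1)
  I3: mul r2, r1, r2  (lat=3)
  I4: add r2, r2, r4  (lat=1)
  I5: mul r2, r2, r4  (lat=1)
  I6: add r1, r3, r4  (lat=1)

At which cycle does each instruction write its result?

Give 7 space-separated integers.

Answer: 4 3 5 7 8 9 8

Derivation:
I0 add r3: issue@1 deps=(None,None) exec_start@1 write@4
I1 mul r4: issue@2 deps=(None,None) exec_start@2 write@3
I2 mul r3: issue@3 deps=(0,0) exec_start@4 write@5
I3 mul r2: issue@4 deps=(None,None) exec_start@4 write@7
I4 add r2: issue@5 deps=(3,1) exec_start@7 write@8
I5 mul r2: issue@6 deps=(4,1) exec_start@8 write@9
I6 add r1: issue@7 deps=(2,1) exec_start@7 write@8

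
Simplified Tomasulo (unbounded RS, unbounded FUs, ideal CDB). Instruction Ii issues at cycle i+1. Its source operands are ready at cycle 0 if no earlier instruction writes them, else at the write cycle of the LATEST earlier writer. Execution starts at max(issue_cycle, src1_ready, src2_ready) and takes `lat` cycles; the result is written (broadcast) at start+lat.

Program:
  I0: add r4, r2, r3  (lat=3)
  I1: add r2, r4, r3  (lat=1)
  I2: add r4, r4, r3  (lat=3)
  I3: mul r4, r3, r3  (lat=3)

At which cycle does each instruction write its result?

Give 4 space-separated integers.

I0 add r4: issue@1 deps=(None,None) exec_start@1 write@4
I1 add r2: issue@2 deps=(0,None) exec_start@4 write@5
I2 add r4: issue@3 deps=(0,None) exec_start@4 write@7
I3 mul r4: issue@4 deps=(None,None) exec_start@4 write@7

Answer: 4 5 7 7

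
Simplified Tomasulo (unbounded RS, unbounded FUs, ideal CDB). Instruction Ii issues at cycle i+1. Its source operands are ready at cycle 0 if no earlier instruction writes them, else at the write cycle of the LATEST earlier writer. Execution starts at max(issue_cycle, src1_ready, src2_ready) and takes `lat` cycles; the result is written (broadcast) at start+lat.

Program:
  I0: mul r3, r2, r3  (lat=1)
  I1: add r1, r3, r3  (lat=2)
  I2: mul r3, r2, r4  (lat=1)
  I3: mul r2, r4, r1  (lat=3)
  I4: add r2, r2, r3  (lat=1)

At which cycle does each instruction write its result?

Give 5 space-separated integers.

I0 mul r3: issue@1 deps=(None,None) exec_start@1 write@2
I1 add r1: issue@2 deps=(0,0) exec_start@2 write@4
I2 mul r3: issue@3 deps=(None,None) exec_start@3 write@4
I3 mul r2: issue@4 deps=(None,1) exec_start@4 write@7
I4 add r2: issue@5 deps=(3,2) exec_start@7 write@8

Answer: 2 4 4 7 8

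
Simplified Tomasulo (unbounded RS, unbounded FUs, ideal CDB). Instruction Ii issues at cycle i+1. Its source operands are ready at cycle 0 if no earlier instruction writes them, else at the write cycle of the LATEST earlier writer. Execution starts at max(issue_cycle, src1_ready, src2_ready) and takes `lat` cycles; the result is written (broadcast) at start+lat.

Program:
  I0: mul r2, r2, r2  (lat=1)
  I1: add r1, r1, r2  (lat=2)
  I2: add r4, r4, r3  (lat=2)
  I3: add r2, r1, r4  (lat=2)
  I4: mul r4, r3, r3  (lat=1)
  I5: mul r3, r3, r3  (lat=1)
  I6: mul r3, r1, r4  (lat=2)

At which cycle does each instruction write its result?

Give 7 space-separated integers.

I0 mul r2: issue@1 deps=(None,None) exec_start@1 write@2
I1 add r1: issue@2 deps=(None,0) exec_start@2 write@4
I2 add r4: issue@3 deps=(None,None) exec_start@3 write@5
I3 add r2: issue@4 deps=(1,2) exec_start@5 write@7
I4 mul r4: issue@5 deps=(None,None) exec_start@5 write@6
I5 mul r3: issue@6 deps=(None,None) exec_start@6 write@7
I6 mul r3: issue@7 deps=(1,4) exec_start@7 write@9

Answer: 2 4 5 7 6 7 9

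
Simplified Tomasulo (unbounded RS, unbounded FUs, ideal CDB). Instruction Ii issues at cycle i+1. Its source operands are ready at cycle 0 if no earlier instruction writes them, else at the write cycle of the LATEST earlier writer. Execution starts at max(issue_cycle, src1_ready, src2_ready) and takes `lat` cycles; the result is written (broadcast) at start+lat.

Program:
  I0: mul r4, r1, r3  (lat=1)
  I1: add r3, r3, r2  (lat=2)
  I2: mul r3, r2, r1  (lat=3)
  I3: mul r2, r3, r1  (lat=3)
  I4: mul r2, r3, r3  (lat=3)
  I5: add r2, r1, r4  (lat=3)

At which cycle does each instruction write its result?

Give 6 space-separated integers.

I0 mul r4: issue@1 deps=(None,None) exec_start@1 write@2
I1 add r3: issue@2 deps=(None,None) exec_start@2 write@4
I2 mul r3: issue@3 deps=(None,None) exec_start@3 write@6
I3 mul r2: issue@4 deps=(2,None) exec_start@6 write@9
I4 mul r2: issue@5 deps=(2,2) exec_start@6 write@9
I5 add r2: issue@6 deps=(None,0) exec_start@6 write@9

Answer: 2 4 6 9 9 9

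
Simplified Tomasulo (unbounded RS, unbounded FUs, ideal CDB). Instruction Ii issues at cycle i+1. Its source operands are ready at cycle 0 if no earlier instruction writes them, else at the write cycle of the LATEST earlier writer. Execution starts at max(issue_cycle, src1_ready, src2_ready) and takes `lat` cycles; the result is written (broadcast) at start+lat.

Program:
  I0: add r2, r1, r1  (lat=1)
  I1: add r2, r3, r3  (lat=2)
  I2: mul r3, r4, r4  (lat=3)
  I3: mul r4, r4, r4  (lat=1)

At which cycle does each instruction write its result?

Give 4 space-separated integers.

I0 add r2: issue@1 deps=(None,None) exec_start@1 write@2
I1 add r2: issue@2 deps=(None,None) exec_start@2 write@4
I2 mul r3: issue@3 deps=(None,None) exec_start@3 write@6
I3 mul r4: issue@4 deps=(None,None) exec_start@4 write@5

Answer: 2 4 6 5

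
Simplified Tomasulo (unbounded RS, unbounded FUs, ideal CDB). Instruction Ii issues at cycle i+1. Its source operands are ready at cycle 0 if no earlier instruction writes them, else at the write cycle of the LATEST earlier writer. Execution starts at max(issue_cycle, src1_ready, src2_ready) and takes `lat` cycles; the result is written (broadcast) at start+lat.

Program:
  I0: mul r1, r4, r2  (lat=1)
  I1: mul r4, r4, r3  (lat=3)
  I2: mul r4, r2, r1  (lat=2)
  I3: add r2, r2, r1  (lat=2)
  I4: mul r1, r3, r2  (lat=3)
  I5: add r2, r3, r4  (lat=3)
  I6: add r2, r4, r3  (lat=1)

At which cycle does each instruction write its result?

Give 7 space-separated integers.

I0 mul r1: issue@1 deps=(None,None) exec_start@1 write@2
I1 mul r4: issue@2 deps=(None,None) exec_start@2 write@5
I2 mul r4: issue@3 deps=(None,0) exec_start@3 write@5
I3 add r2: issue@4 deps=(None,0) exec_start@4 write@6
I4 mul r1: issue@5 deps=(None,3) exec_start@6 write@9
I5 add r2: issue@6 deps=(None,2) exec_start@6 write@9
I6 add r2: issue@7 deps=(2,None) exec_start@7 write@8

Answer: 2 5 5 6 9 9 8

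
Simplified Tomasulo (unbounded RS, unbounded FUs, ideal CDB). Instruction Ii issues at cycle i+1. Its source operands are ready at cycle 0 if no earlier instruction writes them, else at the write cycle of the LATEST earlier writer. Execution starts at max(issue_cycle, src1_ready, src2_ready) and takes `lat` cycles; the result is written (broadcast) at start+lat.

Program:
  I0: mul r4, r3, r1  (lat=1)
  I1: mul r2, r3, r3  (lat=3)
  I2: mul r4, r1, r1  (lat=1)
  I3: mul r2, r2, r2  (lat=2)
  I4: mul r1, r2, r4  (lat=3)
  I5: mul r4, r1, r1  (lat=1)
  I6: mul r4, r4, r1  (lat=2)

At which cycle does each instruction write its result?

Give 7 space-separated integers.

Answer: 2 5 4 7 10 11 13

Derivation:
I0 mul r4: issue@1 deps=(None,None) exec_start@1 write@2
I1 mul r2: issue@2 deps=(None,None) exec_start@2 write@5
I2 mul r4: issue@3 deps=(None,None) exec_start@3 write@4
I3 mul r2: issue@4 deps=(1,1) exec_start@5 write@7
I4 mul r1: issue@5 deps=(3,2) exec_start@7 write@10
I5 mul r4: issue@6 deps=(4,4) exec_start@10 write@11
I6 mul r4: issue@7 deps=(5,4) exec_start@11 write@13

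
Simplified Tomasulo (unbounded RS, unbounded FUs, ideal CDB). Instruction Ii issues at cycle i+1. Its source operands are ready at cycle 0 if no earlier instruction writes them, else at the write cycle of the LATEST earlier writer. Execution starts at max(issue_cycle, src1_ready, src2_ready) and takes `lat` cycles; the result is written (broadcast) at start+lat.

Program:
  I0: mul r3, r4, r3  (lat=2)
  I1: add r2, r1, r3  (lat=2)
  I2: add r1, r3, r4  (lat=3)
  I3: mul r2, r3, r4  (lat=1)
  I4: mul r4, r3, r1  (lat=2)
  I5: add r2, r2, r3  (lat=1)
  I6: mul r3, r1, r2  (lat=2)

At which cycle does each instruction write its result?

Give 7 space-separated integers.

Answer: 3 5 6 5 8 7 9

Derivation:
I0 mul r3: issue@1 deps=(None,None) exec_start@1 write@3
I1 add r2: issue@2 deps=(None,0) exec_start@3 write@5
I2 add r1: issue@3 deps=(0,None) exec_start@3 write@6
I3 mul r2: issue@4 deps=(0,None) exec_start@4 write@5
I4 mul r4: issue@5 deps=(0,2) exec_start@6 write@8
I5 add r2: issue@6 deps=(3,0) exec_start@6 write@7
I6 mul r3: issue@7 deps=(2,5) exec_start@7 write@9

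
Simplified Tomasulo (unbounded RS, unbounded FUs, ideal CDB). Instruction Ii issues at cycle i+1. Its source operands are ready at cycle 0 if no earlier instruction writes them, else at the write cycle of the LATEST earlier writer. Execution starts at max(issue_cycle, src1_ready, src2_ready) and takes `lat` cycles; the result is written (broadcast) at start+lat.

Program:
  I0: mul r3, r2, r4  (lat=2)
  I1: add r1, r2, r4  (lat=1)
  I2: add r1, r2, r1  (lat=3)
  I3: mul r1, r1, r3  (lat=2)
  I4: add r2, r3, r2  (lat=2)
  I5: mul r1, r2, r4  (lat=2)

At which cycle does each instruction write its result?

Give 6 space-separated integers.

Answer: 3 3 6 8 7 9

Derivation:
I0 mul r3: issue@1 deps=(None,None) exec_start@1 write@3
I1 add r1: issue@2 deps=(None,None) exec_start@2 write@3
I2 add r1: issue@3 deps=(None,1) exec_start@3 write@6
I3 mul r1: issue@4 deps=(2,0) exec_start@6 write@8
I4 add r2: issue@5 deps=(0,None) exec_start@5 write@7
I5 mul r1: issue@6 deps=(4,None) exec_start@7 write@9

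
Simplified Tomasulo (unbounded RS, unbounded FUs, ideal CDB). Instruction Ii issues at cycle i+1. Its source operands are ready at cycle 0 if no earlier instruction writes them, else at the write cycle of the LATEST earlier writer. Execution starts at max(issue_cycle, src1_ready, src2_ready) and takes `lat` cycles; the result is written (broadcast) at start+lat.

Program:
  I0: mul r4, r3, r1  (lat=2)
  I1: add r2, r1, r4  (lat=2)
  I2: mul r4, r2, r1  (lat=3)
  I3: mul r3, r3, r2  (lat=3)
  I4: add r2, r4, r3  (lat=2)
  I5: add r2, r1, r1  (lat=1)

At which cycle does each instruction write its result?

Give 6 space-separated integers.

I0 mul r4: issue@1 deps=(None,None) exec_start@1 write@3
I1 add r2: issue@2 deps=(None,0) exec_start@3 write@5
I2 mul r4: issue@3 deps=(1,None) exec_start@5 write@8
I3 mul r3: issue@4 deps=(None,1) exec_start@5 write@8
I4 add r2: issue@5 deps=(2,3) exec_start@8 write@10
I5 add r2: issue@6 deps=(None,None) exec_start@6 write@7

Answer: 3 5 8 8 10 7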